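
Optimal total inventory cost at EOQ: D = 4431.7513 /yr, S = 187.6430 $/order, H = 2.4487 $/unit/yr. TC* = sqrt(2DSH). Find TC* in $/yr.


2*D*S*H = 4072614.7085
TC* = sqrt(4072614.7085) = 2018.0720

2018.0720 $/yr


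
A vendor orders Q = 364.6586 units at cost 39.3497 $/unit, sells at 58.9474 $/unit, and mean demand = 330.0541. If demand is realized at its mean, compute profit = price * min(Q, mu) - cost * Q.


Sales at mu = min(364.6586, 330.0541) = 330.0541
Revenue = 58.9474 * 330.0541 = 19455.8311
Total cost = 39.3497 * 364.6586 = 14349.2065
Profit = 19455.8311 - 14349.2065 = 5106.6245

5106.6245 $


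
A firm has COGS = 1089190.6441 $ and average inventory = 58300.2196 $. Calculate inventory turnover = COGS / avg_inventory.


Turnover = 1089190.6441 / 58300.2196 = 18.6824

18.6824


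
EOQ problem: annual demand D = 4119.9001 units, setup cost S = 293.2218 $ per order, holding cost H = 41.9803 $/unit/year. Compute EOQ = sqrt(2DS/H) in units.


2*D*S = 2 * 4119.9001 * 293.2218 = 2416089.0463
2*D*S/H = 57552.9247
EOQ = sqrt(57552.9247) = 239.9019

239.9019 units


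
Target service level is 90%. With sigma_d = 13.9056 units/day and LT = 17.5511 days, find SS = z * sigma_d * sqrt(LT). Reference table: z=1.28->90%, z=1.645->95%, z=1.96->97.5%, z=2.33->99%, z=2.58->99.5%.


From the table, SL = 90% corresponds to z = 1.28
sqrt(LT) = sqrt(17.5511) = 4.1894
SS = 1.28 * 13.9056 * 4.1894 = 74.5679

74.5679 units


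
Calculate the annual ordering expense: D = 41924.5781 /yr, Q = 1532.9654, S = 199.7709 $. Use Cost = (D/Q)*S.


Number of orders = D/Q = 27.3487
Cost = 27.3487 * 199.7709 = 5463.4701

5463.4701 $/yr


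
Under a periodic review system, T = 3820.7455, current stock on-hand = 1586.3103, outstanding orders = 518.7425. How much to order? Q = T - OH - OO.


Inventory position = OH + OO = 1586.3103 + 518.7425 = 2105.0528
Q = 3820.7455 - 2105.0528 = 1715.6927

1715.6927 units


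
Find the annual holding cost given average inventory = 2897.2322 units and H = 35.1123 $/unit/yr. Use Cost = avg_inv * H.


Cost = 2897.2322 * 35.1123 = 101728.4862

101728.4862 $/yr


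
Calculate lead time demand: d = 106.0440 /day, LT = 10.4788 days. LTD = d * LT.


LTD = 106.0440 * 10.4788 = 1111.2139

1111.2139 units


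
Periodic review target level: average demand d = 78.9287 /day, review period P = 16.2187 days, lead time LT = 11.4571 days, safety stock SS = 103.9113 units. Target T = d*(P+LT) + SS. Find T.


P + LT = 27.6758
d*(P+LT) = 78.9287 * 27.6758 = 2184.4149
T = 2184.4149 + 103.9113 = 2288.3262

2288.3262 units


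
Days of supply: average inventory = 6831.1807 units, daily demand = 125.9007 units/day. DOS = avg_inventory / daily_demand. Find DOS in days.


DOS = 6831.1807 / 125.9007 = 54.2585

54.2585 days


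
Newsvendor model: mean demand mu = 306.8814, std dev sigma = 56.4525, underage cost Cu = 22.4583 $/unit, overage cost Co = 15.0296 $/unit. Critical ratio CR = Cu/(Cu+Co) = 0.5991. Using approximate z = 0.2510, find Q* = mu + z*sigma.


CR = Cu/(Cu+Co) = 22.4583/(22.4583+15.0296) = 0.5991
z = 0.2510
Q* = 306.8814 + 0.2510 * 56.4525 = 321.0510

321.0510 units


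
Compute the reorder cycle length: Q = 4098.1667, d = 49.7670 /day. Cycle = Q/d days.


Cycle = 4098.1667 / 49.7670 = 82.3471

82.3471 days


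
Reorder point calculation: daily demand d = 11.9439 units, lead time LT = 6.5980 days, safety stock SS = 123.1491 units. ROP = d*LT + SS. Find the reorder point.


d*LT = 11.9439 * 6.5980 = 78.8059
ROP = 78.8059 + 123.1491 = 201.9550

201.9550 units


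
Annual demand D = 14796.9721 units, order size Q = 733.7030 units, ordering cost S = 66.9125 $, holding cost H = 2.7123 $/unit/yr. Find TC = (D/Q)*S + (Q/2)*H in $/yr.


Ordering cost = D*S/Q = 1349.4594
Holding cost = Q*H/2 = 995.0113
TC = 1349.4594 + 995.0113 = 2344.4707

2344.4707 $/yr


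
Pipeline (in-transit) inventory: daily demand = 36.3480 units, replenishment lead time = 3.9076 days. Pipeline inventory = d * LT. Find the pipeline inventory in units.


Pipeline = 36.3480 * 3.9076 = 142.0334

142.0334 units


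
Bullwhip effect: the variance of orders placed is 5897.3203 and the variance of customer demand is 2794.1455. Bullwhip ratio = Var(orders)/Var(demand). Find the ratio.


BW = 5897.3203 / 2794.1455 = 2.1106

2.1106


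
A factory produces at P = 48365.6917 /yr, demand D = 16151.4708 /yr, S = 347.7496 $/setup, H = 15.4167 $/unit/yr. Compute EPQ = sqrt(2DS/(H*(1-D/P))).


1 - D/P = 1 - 0.3339 = 0.6661
H*(1-D/P) = 10.2684
2DS = 11233335.0202
EPQ = sqrt(1093974.1520) = 1045.9322

1045.9322 units


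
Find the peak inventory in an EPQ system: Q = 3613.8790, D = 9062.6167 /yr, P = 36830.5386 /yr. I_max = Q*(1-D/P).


D/P = 0.2461
1 - D/P = 0.7539
I_max = 3613.8790 * 0.7539 = 2724.6387

2724.6387 units


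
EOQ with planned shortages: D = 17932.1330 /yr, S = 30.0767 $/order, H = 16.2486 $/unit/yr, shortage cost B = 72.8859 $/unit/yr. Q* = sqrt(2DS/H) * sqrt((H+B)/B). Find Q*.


sqrt(2DS/H) = 257.6547
sqrt((H+B)/B) = 1.1059
Q* = 257.6547 * 1.1059 = 284.9307

284.9307 units


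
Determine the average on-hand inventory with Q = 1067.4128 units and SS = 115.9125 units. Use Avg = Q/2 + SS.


Q/2 = 533.7064
Avg = 533.7064 + 115.9125 = 649.6189

649.6189 units


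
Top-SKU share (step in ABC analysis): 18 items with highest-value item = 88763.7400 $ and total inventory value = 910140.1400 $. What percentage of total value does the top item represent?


Top item = 88763.7400
Total = 910140.1400
Percentage = 88763.7400 / 910140.1400 * 100 = 9.7528

9.7528%


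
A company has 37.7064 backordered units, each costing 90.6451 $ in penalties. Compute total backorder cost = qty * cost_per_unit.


Total = 37.7064 * 90.6451 = 3417.9004

3417.9004 $


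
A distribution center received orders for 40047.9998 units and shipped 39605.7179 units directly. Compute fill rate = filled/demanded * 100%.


FR = 39605.7179 / 40047.9998 * 100 = 98.8956

98.8956%


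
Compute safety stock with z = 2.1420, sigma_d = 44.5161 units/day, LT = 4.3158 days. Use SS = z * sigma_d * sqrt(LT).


sqrt(LT) = sqrt(4.3158) = 2.0775
SS = 2.1420 * 44.5161 * 2.0775 = 198.0921

198.0921 units


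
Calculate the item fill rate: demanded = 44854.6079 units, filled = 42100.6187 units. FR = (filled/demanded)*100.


FR = 42100.6187 / 44854.6079 * 100 = 93.8602

93.8602%


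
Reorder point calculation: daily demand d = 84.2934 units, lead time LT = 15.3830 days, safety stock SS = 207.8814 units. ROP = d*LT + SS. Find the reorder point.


d*LT = 84.2934 * 15.3830 = 1296.6854
ROP = 1296.6854 + 207.8814 = 1504.5668

1504.5668 units


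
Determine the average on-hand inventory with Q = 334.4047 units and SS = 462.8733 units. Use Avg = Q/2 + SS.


Q/2 = 167.2023
Avg = 167.2023 + 462.8733 = 630.0756

630.0756 units


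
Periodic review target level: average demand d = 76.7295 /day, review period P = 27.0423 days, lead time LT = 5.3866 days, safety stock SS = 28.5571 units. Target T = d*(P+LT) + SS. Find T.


P + LT = 32.4289
d*(P+LT) = 76.7295 * 32.4289 = 2488.2533
T = 2488.2533 + 28.5571 = 2516.8104

2516.8104 units


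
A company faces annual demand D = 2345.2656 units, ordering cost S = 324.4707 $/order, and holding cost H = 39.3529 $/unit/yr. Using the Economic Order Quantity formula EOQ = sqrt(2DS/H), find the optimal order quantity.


2*D*S = 2 * 2345.2656 * 324.4707 = 1521939.9418
2*D*S/H = 38674.1496
EOQ = sqrt(38674.1496) = 196.6574

196.6574 units


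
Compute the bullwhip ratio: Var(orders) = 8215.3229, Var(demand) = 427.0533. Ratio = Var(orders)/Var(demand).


BW = 8215.3229 / 427.0533 = 19.2372

19.2372


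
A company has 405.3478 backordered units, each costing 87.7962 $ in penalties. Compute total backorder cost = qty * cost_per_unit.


Total = 405.3478 * 87.7962 = 35587.9965

35587.9965 $


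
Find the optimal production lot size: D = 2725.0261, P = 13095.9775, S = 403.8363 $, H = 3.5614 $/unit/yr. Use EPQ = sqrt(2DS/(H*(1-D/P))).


1 - D/P = 1 - 0.2081 = 0.7919
H*(1-D/P) = 2.8203
2DS = 2200928.9153
EPQ = sqrt(780377.2191) = 883.3896

883.3896 units


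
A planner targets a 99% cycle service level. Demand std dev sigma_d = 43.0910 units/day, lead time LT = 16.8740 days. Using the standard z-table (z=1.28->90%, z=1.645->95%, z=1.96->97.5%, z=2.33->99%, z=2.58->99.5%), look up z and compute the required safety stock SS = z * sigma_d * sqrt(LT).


From the table, SL = 99% corresponds to z = 2.33
sqrt(LT) = sqrt(16.8740) = 4.1078
SS = 2.33 * 43.0910 * 4.1078 = 412.4312

412.4312 units


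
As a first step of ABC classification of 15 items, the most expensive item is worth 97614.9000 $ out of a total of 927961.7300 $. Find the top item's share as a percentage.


Top item = 97614.9000
Total = 927961.7300
Percentage = 97614.9000 / 927961.7300 * 100 = 10.5193

10.5193%


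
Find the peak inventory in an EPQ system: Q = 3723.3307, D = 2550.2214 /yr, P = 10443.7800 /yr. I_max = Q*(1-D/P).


D/P = 0.2442
1 - D/P = 0.7558
I_max = 3723.3307 * 0.7558 = 2814.1467

2814.1467 units


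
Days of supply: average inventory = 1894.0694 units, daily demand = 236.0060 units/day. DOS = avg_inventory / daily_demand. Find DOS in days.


DOS = 1894.0694 / 236.0060 = 8.0255

8.0255 days


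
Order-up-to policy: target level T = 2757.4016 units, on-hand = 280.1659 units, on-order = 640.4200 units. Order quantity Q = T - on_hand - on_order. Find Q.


Inventory position = OH + OO = 280.1659 + 640.4200 = 920.5859
Q = 2757.4016 - 920.5859 = 1836.8157

1836.8157 units


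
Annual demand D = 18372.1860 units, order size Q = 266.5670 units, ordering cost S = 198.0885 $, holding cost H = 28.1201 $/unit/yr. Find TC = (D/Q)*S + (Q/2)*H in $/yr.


Ordering cost = D*S/Q = 13652.5480
Holding cost = Q*H/2 = 3747.9453
TC = 13652.5480 + 3747.9453 = 17400.4934

17400.4934 $/yr


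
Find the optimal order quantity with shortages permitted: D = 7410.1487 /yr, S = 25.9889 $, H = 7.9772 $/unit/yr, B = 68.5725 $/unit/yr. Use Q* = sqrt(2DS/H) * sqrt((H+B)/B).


sqrt(2DS/H) = 219.7340
sqrt((H+B)/B) = 1.0566
Q* = 219.7340 * 1.0566 = 232.1635

232.1635 units


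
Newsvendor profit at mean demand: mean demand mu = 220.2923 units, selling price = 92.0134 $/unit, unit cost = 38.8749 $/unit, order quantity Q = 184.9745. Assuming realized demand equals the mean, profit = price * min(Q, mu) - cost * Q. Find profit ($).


Sales at mu = min(184.9745, 220.2923) = 184.9745
Revenue = 92.0134 * 184.9745 = 17020.1327
Total cost = 38.8749 * 184.9745 = 7190.8652
Profit = 17020.1327 - 7190.8652 = 9829.2675

9829.2675 $


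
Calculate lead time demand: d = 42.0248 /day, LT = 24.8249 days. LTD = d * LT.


LTD = 42.0248 * 24.8249 = 1043.2615

1043.2615 units


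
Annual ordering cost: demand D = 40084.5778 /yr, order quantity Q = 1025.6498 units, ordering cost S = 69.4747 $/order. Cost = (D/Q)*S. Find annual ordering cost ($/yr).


Number of orders = D/Q = 39.0821
Cost = 39.0821 * 69.4747 = 2715.2192

2715.2192 $/yr


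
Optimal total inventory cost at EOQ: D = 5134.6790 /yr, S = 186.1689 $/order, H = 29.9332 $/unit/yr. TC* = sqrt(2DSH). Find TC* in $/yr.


2*D*S*H = 57227341.8935
TC* = sqrt(57227341.8935) = 7564.8755

7564.8755 $/yr


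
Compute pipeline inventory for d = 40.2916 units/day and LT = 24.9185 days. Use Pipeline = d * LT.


Pipeline = 40.2916 * 24.9185 = 1004.0062

1004.0062 units


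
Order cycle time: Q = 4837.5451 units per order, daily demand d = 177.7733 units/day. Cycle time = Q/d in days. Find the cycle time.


Cycle = 4837.5451 / 177.7733 = 27.2119

27.2119 days


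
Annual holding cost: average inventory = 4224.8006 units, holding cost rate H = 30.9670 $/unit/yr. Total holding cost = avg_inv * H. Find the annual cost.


Cost = 4224.8006 * 30.9670 = 130829.4002

130829.4002 $/yr


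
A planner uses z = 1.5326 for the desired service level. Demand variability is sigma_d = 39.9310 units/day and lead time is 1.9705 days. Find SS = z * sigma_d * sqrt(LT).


sqrt(LT) = sqrt(1.9705) = 1.4037
SS = 1.5326 * 39.9310 * 1.4037 = 85.9067

85.9067 units


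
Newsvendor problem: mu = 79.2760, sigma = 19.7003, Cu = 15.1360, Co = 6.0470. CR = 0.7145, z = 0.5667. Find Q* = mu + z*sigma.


CR = Cu/(Cu+Co) = 15.1360/(15.1360+6.0470) = 0.7145
z = 0.5667
Q* = 79.2760 + 0.5667 * 19.7003 = 90.4402

90.4402 units


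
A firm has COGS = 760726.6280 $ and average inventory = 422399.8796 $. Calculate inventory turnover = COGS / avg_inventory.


Turnover = 760726.6280 / 422399.8796 = 1.8010

1.8010


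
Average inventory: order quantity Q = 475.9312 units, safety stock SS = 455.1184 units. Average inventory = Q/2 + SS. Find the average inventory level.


Q/2 = 237.9656
Avg = 237.9656 + 455.1184 = 693.0840

693.0840 units


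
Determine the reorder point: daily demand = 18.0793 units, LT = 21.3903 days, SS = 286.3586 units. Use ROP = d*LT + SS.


d*LT = 18.0793 * 21.3903 = 386.7217
ROP = 386.7217 + 286.3586 = 673.0803

673.0803 units


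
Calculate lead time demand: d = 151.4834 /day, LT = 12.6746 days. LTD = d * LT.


LTD = 151.4834 * 12.6746 = 1919.9915

1919.9915 units


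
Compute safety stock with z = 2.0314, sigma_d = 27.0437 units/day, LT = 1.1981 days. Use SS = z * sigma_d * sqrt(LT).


sqrt(LT) = sqrt(1.1981) = 1.0946
SS = 2.0314 * 27.0437 * 1.0946 = 60.1323

60.1323 units


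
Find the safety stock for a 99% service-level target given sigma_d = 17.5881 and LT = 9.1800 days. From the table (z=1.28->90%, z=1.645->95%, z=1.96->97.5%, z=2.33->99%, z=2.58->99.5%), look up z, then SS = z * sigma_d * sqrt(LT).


From the table, SL = 99% corresponds to z = 2.33
sqrt(LT) = sqrt(9.1800) = 3.0299
SS = 2.33 * 17.5881 * 3.0299 = 124.1641

124.1641 units


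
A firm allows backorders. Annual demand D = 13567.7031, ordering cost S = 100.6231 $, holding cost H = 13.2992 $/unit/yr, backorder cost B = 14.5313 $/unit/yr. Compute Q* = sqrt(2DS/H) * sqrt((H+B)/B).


sqrt(2DS/H) = 453.1106
sqrt((H+B)/B) = 1.3839
Q* = 453.1106 * 1.3839 = 627.0649

627.0649 units


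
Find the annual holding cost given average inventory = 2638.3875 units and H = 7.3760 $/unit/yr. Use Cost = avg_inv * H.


Cost = 2638.3875 * 7.3760 = 19460.7462

19460.7462 $/yr


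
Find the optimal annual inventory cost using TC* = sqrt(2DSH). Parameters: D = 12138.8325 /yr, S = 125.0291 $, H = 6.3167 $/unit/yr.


2*D*S*H = 19173803.4357
TC* = sqrt(19173803.4357) = 4378.7902

4378.7902 $/yr


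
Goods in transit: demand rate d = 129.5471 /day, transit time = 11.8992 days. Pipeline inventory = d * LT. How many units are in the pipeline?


Pipeline = 129.5471 * 11.8992 = 1541.5069

1541.5069 units


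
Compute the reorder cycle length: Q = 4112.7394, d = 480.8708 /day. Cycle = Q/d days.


Cycle = 4112.7394 / 480.8708 = 8.5527

8.5527 days


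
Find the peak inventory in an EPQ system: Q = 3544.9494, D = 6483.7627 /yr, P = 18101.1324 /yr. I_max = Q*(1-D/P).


D/P = 0.3582
1 - D/P = 0.6418
I_max = 3544.9494 * 0.6418 = 2275.1608

2275.1608 units


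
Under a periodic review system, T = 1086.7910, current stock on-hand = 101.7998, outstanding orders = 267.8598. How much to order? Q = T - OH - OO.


Inventory position = OH + OO = 101.7998 + 267.8598 = 369.6596
Q = 1086.7910 - 369.6596 = 717.1314

717.1314 units


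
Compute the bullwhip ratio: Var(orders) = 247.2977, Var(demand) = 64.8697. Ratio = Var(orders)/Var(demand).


BW = 247.2977 / 64.8697 = 3.8122

3.8122


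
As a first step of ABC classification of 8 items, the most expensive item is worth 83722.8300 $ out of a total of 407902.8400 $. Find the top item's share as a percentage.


Top item = 83722.8300
Total = 407902.8400
Percentage = 83722.8300 / 407902.8400 * 100 = 20.5252

20.5252%


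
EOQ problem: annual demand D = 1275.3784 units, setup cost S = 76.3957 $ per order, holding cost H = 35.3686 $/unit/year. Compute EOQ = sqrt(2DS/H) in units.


2*D*S = 2 * 1275.3784 * 76.3957 = 194866.8513
2*D*S/H = 5509.6004
EOQ = sqrt(5509.6004) = 74.2267

74.2267 units


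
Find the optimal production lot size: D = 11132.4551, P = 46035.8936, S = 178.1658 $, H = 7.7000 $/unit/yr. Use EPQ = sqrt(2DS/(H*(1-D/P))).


1 - D/P = 1 - 0.2418 = 0.7582
H*(1-D/P) = 5.8380
2DS = 3966845.5377
EPQ = sqrt(679489.7802) = 824.3117

824.3117 units


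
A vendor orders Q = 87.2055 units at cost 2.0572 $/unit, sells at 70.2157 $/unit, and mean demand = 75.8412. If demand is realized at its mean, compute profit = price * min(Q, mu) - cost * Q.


Sales at mu = min(87.2055, 75.8412) = 75.8412
Revenue = 70.2157 * 75.8412 = 5325.2429
Total cost = 2.0572 * 87.2055 = 179.3992
Profit = 5325.2429 - 179.3992 = 5145.8438

5145.8438 $


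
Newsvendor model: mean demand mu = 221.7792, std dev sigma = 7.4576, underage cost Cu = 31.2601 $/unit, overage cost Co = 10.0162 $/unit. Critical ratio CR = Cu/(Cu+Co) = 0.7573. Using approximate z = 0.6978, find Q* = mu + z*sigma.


CR = Cu/(Cu+Co) = 31.2601/(31.2601+10.0162) = 0.7573
z = 0.6978
Q* = 221.7792 + 0.6978 * 7.4576 = 226.9831

226.9831 units


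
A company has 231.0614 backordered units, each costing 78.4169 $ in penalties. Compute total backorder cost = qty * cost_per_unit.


Total = 231.0614 * 78.4169 = 18119.1187

18119.1187 $


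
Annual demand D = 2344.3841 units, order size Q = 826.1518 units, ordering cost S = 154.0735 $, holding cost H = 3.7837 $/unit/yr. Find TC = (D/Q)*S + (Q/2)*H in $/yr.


Ordering cost = D*S/Q = 437.2168
Holding cost = Q*H/2 = 1562.9553
TC = 437.2168 + 1562.9553 = 2000.1721

2000.1721 $/yr


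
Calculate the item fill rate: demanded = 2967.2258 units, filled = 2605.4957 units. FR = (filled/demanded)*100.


FR = 2605.4957 / 2967.2258 * 100 = 87.8091

87.8091%


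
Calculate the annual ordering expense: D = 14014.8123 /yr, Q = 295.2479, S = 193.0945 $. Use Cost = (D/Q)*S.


Number of orders = D/Q = 47.4679
Cost = 47.4679 * 193.0945 = 9165.7999

9165.7999 $/yr


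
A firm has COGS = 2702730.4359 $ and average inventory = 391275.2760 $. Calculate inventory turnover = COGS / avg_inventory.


Turnover = 2702730.4359 / 391275.2760 = 6.9075

6.9075


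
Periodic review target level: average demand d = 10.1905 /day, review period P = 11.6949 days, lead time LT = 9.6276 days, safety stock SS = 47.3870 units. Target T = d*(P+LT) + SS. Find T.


P + LT = 21.3225
d*(P+LT) = 10.1905 * 21.3225 = 217.2869
T = 217.2869 + 47.3870 = 264.6739

264.6739 units


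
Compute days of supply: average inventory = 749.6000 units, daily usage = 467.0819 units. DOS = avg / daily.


DOS = 749.6000 / 467.0819 = 1.6049

1.6049 days


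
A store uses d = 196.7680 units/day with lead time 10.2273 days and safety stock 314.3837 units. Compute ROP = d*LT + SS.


d*LT = 196.7680 * 10.2273 = 2012.4054
ROP = 2012.4054 + 314.3837 = 2326.7891

2326.7891 units


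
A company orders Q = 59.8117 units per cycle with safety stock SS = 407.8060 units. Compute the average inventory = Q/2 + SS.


Q/2 = 29.9059
Avg = 29.9059 + 407.8060 = 437.7118

437.7118 units


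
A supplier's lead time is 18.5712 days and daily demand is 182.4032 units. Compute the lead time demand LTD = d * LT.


LTD = 182.4032 * 18.5712 = 3387.4463

3387.4463 units


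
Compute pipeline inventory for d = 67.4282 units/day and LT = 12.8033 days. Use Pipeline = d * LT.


Pipeline = 67.4282 * 12.8033 = 863.3035

863.3035 units


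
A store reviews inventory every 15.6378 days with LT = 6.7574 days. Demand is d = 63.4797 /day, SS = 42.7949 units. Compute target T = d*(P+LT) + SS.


P + LT = 22.3952
d*(P+LT) = 63.4797 * 22.3952 = 1421.6406
T = 1421.6406 + 42.7949 = 1464.4355

1464.4355 units


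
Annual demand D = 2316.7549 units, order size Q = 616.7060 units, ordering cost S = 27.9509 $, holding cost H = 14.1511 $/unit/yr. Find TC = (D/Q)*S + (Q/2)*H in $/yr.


Ordering cost = D*S/Q = 105.0020
Holding cost = Q*H/2 = 4363.5341
TC = 105.0020 + 4363.5341 = 4468.5362

4468.5362 $/yr


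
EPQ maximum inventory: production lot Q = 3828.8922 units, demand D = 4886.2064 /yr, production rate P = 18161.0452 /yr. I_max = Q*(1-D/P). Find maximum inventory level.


D/P = 0.2690
1 - D/P = 0.7310
I_max = 3828.8922 * 0.7310 = 2798.7336

2798.7336 units


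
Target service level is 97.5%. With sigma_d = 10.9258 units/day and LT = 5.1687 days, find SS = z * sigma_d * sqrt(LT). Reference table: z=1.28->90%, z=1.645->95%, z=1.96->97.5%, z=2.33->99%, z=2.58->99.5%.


From the table, SL = 97.5% corresponds to z = 1.96
sqrt(LT) = sqrt(5.1687) = 2.2735
SS = 1.96 * 10.9258 * 2.2735 = 48.6855

48.6855 units


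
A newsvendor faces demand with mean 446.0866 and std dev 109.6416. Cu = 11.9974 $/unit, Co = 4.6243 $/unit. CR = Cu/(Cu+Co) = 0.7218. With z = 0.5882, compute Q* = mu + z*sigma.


CR = Cu/(Cu+Co) = 11.9974/(11.9974+4.6243) = 0.7218
z = 0.5882
Q* = 446.0866 + 0.5882 * 109.6416 = 510.5778

510.5778 units


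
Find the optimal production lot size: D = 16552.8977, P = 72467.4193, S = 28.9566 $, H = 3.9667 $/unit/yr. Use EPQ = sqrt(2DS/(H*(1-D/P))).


1 - D/P = 1 - 0.2284 = 0.7716
H*(1-D/P) = 3.0606
2DS = 958631.2751
EPQ = sqrt(313213.4617) = 559.6548

559.6548 units


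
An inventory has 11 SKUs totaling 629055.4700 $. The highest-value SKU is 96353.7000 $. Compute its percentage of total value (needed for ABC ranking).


Top item = 96353.7000
Total = 629055.4700
Percentage = 96353.7000 / 629055.4700 * 100 = 15.3172

15.3172%


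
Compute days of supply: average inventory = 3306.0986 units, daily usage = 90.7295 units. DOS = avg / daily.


DOS = 3306.0986 / 90.7295 = 36.4391

36.4391 days


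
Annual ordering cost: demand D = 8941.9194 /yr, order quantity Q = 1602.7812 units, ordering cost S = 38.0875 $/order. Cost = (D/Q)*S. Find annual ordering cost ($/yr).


Number of orders = D/Q = 5.5790
Cost = 5.5790 * 38.0875 = 212.4902

212.4902 $/yr


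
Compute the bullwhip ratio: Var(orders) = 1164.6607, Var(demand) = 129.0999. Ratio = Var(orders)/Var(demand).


BW = 1164.6607 / 129.0999 = 9.0214

9.0214


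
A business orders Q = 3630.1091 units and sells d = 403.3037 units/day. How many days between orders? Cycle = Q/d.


Cycle = 3630.1091 / 403.3037 = 9.0009

9.0009 days


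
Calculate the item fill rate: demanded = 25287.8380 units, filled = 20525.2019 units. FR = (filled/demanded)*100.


FR = 20525.2019 / 25287.8380 * 100 = 81.1663

81.1663%


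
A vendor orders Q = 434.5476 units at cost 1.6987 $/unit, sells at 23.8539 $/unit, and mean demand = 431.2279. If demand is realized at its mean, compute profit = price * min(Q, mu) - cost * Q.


Sales at mu = min(434.5476, 431.2279) = 431.2279
Revenue = 23.8539 * 431.2279 = 10286.4672
Total cost = 1.6987 * 434.5476 = 738.1660
Profit = 10286.4672 - 738.1660 = 9548.3012

9548.3012 $


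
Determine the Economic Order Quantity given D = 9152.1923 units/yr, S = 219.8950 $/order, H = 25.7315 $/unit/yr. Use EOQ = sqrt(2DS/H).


2*D*S = 2 * 9152.1923 * 219.8950 = 4025042.6516
2*D*S/H = 156424.7188
EOQ = sqrt(156424.7188) = 395.5056

395.5056 units


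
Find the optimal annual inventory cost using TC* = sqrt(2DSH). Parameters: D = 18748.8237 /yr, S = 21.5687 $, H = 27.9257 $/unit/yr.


2*D*S*H = 22585622.1891
TC* = sqrt(22585622.1891) = 4752.4333

4752.4333 $/yr


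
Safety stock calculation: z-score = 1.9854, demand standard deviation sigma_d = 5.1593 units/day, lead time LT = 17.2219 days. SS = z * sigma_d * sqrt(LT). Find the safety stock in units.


sqrt(LT) = sqrt(17.2219) = 4.1499
SS = 1.9854 * 5.1593 * 4.1499 = 42.5088

42.5088 units


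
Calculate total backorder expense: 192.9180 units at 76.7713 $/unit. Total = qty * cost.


Total = 192.9180 * 76.7713 = 14810.5657

14810.5657 $


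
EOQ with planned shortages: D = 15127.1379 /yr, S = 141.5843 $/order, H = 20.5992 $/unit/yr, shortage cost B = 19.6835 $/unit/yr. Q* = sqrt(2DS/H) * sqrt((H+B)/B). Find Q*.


sqrt(2DS/H) = 456.0115
sqrt((H+B)/B) = 1.4306
Q* = 456.0115 * 1.4306 = 652.3548

652.3548 units


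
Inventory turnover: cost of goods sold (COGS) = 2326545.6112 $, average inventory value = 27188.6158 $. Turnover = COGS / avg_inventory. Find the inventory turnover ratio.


Turnover = 2326545.6112 / 27188.6158 = 85.5706

85.5706


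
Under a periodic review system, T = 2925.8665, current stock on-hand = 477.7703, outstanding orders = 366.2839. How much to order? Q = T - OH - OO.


Inventory position = OH + OO = 477.7703 + 366.2839 = 844.0542
Q = 2925.8665 - 844.0542 = 2081.8123

2081.8123 units


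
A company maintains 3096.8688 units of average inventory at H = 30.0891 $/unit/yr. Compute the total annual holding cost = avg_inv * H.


Cost = 3096.8688 * 30.0891 = 93181.9950

93181.9950 $/yr


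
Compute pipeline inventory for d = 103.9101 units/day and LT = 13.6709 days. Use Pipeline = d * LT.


Pipeline = 103.9101 * 13.6709 = 1420.5446

1420.5446 units


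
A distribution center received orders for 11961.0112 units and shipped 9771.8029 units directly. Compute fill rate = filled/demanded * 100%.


FR = 9771.8029 / 11961.0112 * 100 = 81.6971

81.6971%


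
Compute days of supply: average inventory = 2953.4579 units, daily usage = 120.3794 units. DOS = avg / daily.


DOS = 2953.4579 / 120.3794 = 24.5346

24.5346 days


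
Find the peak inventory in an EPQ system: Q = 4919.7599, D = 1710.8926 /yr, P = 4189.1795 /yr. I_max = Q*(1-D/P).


D/P = 0.4084
1 - D/P = 0.5916
I_max = 4919.7599 * 0.5916 = 2910.4927

2910.4927 units


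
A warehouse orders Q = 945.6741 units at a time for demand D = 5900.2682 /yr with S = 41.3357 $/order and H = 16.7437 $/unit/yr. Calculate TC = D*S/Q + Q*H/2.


Ordering cost = D*S/Q = 257.9025
Holding cost = Q*H/2 = 7917.0417
TC = 257.9025 + 7917.0417 = 8174.9442

8174.9442 $/yr


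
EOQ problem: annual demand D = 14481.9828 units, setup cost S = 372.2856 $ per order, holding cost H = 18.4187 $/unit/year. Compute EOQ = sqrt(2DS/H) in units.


2*D*S = 2 * 14481.9828 * 372.2856 = 10782867.3118
2*D*S/H = 585430.4219
EOQ = sqrt(585430.4219) = 765.1343

765.1343 units


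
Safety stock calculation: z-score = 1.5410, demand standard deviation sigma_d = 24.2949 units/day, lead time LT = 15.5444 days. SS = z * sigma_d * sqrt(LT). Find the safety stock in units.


sqrt(LT) = sqrt(15.5444) = 3.9426
SS = 1.5410 * 24.2949 * 3.9426 = 147.6062

147.6062 units


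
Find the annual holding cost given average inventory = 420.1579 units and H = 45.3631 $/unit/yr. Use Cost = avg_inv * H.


Cost = 420.1579 * 45.3631 = 19059.6648

19059.6648 $/yr


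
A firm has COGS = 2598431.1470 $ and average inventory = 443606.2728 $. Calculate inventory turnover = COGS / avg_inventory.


Turnover = 2598431.1470 / 443606.2728 = 5.8575

5.8575


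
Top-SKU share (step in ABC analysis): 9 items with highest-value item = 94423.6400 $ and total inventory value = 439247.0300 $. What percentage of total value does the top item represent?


Top item = 94423.6400
Total = 439247.0300
Percentage = 94423.6400 / 439247.0300 * 100 = 21.4967

21.4967%


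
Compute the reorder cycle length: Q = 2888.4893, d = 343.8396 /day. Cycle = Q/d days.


Cycle = 2888.4893 / 343.8396 = 8.4007

8.4007 days


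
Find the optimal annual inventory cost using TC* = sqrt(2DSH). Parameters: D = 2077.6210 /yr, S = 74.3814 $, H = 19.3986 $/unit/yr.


2*D*S*H = 5995578.0138
TC* = sqrt(5995578.0138) = 2448.5869

2448.5869 $/yr


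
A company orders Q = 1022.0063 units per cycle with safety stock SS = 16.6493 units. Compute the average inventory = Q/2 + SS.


Q/2 = 511.0032
Avg = 511.0032 + 16.6493 = 527.6525

527.6525 units


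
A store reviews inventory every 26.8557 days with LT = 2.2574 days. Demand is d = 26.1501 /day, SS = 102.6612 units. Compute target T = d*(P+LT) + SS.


P + LT = 29.1131
d*(P+LT) = 26.1501 * 29.1131 = 761.3105
T = 761.3105 + 102.6612 = 863.9717

863.9717 units


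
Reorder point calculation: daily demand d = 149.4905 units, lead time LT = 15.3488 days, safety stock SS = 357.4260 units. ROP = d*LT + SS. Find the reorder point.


d*LT = 149.4905 * 15.3488 = 2294.4998
ROP = 2294.4998 + 357.4260 = 2651.9258

2651.9258 units


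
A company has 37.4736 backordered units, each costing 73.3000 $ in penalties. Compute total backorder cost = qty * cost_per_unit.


Total = 37.4736 * 73.3000 = 2746.8149

2746.8149 $


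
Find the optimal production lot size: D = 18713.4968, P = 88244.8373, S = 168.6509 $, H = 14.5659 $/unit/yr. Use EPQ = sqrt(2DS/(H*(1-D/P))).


1 - D/P = 1 - 0.2121 = 0.7879
H*(1-D/P) = 11.4770
2DS = 6312096.1549
EPQ = sqrt(549977.5810) = 741.6047

741.6047 units


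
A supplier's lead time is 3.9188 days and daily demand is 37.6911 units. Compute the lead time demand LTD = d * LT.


LTD = 37.6911 * 3.9188 = 147.7039

147.7039 units


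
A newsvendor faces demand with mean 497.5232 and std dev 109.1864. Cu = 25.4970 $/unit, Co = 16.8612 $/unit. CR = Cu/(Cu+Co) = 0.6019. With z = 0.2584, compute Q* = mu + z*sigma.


CR = Cu/(Cu+Co) = 25.4970/(25.4970+16.8612) = 0.6019
z = 0.2584
Q* = 497.5232 + 0.2584 * 109.1864 = 525.7370

525.7370 units


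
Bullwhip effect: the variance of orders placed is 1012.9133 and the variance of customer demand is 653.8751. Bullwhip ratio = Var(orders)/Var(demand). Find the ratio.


BW = 1012.9133 / 653.8751 = 1.5491

1.5491


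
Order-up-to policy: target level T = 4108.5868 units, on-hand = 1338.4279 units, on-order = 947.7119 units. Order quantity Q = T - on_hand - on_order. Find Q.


Inventory position = OH + OO = 1338.4279 + 947.7119 = 2286.1398
Q = 4108.5868 - 2286.1398 = 1822.4470

1822.4470 units


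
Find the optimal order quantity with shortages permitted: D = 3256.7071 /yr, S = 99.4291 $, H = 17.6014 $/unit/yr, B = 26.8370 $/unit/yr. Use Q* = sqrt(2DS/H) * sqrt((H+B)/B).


sqrt(2DS/H) = 191.8172
sqrt((H+B)/B) = 1.2868
Q* = 191.8172 * 1.2868 = 246.8310

246.8310 units


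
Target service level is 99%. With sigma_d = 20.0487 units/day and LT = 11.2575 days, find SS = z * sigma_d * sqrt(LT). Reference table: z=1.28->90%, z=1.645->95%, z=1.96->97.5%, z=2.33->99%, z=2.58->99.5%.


From the table, SL = 99% corresponds to z = 2.33
sqrt(LT) = sqrt(11.2575) = 3.3552
SS = 2.33 * 20.0487 * 3.3552 = 156.7340

156.7340 units


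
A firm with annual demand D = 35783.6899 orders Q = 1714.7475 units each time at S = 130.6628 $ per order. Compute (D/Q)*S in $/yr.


Number of orders = D/Q = 20.8682
Cost = 20.8682 * 130.6628 = 2726.6971

2726.6971 $/yr


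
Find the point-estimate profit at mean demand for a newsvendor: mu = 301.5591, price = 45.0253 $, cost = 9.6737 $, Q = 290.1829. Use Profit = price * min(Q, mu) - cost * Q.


Sales at mu = min(290.1829, 301.5591) = 290.1829
Revenue = 45.0253 * 290.1829 = 13065.5721
Total cost = 9.6737 * 290.1829 = 2807.1423
Profit = 13065.5721 - 2807.1423 = 10258.4298

10258.4298 $


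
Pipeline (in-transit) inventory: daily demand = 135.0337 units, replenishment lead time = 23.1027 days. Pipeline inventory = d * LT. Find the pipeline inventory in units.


Pipeline = 135.0337 * 23.1027 = 3119.6431

3119.6431 units


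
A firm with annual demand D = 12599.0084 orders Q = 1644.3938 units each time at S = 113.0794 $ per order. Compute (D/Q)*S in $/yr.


Number of orders = D/Q = 7.6618
Cost = 7.6618 * 113.0794 = 866.3912

866.3912 $/yr


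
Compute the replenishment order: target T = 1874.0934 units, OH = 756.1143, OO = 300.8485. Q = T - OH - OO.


Inventory position = OH + OO = 756.1143 + 300.8485 = 1056.9628
Q = 1874.0934 - 1056.9628 = 817.1306

817.1306 units


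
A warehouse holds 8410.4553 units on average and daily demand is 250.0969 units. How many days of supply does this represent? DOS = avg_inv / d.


DOS = 8410.4553 / 250.0969 = 33.6288

33.6288 days


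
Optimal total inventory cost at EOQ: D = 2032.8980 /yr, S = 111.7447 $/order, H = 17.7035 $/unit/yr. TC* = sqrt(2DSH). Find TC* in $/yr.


2*D*S*H = 8043251.5898
TC* = sqrt(8043251.5898) = 2836.0627

2836.0627 $/yr


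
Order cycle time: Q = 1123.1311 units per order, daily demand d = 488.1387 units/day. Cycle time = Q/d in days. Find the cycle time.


Cycle = 1123.1311 / 488.1387 = 2.3008

2.3008 days


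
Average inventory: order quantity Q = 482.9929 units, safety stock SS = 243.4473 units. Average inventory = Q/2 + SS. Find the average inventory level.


Q/2 = 241.4965
Avg = 241.4965 + 243.4473 = 484.9438

484.9438 units


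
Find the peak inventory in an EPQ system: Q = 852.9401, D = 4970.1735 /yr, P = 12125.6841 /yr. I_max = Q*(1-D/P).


D/P = 0.4099
1 - D/P = 0.5901
I_max = 852.9401 * 0.5901 = 503.3301

503.3301 units


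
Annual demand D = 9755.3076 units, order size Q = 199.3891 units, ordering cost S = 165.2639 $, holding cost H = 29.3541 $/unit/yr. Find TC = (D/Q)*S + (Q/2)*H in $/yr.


Ordering cost = D*S/Q = 8085.6987
Holding cost = Q*H/2 = 2926.4438
TC = 8085.6987 + 2926.4438 = 11012.1425

11012.1425 $/yr


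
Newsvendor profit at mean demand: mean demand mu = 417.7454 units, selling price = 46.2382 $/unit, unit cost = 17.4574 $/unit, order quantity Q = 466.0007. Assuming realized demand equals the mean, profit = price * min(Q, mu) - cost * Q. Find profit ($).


Sales at mu = min(466.0007, 417.7454) = 417.7454
Revenue = 46.2382 * 417.7454 = 19315.7954
Total cost = 17.4574 * 466.0007 = 8135.1606
Profit = 19315.7954 - 8135.1606 = 11180.6347

11180.6347 $


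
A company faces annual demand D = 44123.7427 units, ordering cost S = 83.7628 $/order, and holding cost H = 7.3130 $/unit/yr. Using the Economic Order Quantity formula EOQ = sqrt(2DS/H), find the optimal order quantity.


2*D*S = 2 * 44123.7427 * 83.7628 = 7391856.4701
2*D*S/H = 1010783.0535
EOQ = sqrt(1010783.0535) = 1005.3771

1005.3771 units


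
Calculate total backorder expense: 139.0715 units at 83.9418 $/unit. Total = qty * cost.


Total = 139.0715 * 83.9418 = 11673.9120

11673.9120 $


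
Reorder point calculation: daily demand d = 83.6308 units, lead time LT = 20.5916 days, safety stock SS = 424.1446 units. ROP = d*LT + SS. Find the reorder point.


d*LT = 83.6308 * 20.5916 = 1722.0920
ROP = 1722.0920 + 424.1446 = 2146.2366

2146.2366 units


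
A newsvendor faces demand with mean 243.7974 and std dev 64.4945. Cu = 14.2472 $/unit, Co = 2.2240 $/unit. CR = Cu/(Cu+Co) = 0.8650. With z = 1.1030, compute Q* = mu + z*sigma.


CR = Cu/(Cu+Co) = 14.2472/(14.2472+2.2240) = 0.8650
z = 1.1030
Q* = 243.7974 + 1.1030 * 64.4945 = 314.9348

314.9348 units


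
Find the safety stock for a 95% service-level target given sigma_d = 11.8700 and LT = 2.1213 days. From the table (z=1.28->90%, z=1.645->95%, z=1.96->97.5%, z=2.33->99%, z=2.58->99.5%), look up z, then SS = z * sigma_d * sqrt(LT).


From the table, SL = 95% corresponds to z = 1.645
sqrt(LT) = sqrt(2.1213) = 1.4565
SS = 1.645 * 11.8700 * 1.4565 = 28.4392

28.4392 units


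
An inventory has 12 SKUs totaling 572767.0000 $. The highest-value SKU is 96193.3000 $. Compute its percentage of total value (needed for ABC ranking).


Top item = 96193.3000
Total = 572767.0000
Percentage = 96193.3000 / 572767.0000 * 100 = 16.7945

16.7945%


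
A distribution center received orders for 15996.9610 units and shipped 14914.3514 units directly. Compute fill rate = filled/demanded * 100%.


FR = 14914.3514 / 15996.9610 * 100 = 93.2324

93.2324%


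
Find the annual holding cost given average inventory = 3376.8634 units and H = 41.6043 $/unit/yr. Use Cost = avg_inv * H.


Cost = 3376.8634 * 41.6043 = 140492.0380

140492.0380 $/yr


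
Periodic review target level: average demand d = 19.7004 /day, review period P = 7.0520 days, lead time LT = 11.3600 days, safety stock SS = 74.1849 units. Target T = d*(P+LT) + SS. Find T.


P + LT = 18.4120
d*(P+LT) = 19.7004 * 18.4120 = 362.7238
T = 362.7238 + 74.1849 = 436.9087

436.9087 units


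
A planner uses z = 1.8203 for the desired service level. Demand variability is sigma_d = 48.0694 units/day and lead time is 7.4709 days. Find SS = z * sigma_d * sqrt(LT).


sqrt(LT) = sqrt(7.4709) = 2.7333
SS = 1.8203 * 48.0694 * 2.7333 = 239.1653

239.1653 units


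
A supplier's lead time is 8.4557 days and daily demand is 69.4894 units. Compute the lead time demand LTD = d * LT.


LTD = 69.4894 * 8.4557 = 587.5815

587.5815 units


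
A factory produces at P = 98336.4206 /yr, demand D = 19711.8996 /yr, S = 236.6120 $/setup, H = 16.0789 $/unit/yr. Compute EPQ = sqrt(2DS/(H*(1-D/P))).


1 - D/P = 1 - 0.2005 = 0.7995
H*(1-D/P) = 12.8558
2DS = 9328143.9763
EPQ = sqrt(725596.6850) = 851.8196

851.8196 units


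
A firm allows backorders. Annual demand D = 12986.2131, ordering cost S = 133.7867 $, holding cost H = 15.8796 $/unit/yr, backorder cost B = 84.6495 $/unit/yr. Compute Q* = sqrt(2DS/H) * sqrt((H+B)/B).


sqrt(2DS/H) = 467.7814
sqrt((H+B)/B) = 1.0898
Q* = 467.7814 * 1.0898 = 509.7728

509.7728 units


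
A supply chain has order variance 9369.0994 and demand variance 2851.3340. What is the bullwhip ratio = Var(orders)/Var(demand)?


BW = 9369.0994 / 2851.3340 = 3.2859

3.2859


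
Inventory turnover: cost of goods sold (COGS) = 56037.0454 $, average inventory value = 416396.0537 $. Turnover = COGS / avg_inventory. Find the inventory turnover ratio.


Turnover = 56037.0454 / 416396.0537 = 0.1346

0.1346


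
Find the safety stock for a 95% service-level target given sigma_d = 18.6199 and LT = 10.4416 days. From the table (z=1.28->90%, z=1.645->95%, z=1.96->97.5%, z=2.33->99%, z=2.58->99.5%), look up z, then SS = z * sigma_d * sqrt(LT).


From the table, SL = 95% corresponds to z = 1.645
sqrt(LT) = sqrt(10.4416) = 3.2313
SS = 1.645 * 18.6199 * 3.2313 = 98.9753

98.9753 units


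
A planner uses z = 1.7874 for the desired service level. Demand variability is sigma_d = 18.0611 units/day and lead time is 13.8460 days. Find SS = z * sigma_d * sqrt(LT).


sqrt(LT) = sqrt(13.8460) = 3.7210
SS = 1.7874 * 18.0611 * 3.7210 = 120.1235

120.1235 units


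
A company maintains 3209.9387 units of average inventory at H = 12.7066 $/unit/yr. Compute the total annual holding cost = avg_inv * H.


Cost = 3209.9387 * 12.7066 = 40787.4071

40787.4071 $/yr


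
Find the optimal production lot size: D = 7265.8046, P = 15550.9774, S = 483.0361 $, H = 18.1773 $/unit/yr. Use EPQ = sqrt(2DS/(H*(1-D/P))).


1 - D/P = 1 - 0.4672 = 0.5328
H*(1-D/P) = 9.6844
2DS = 7019291.8347
EPQ = sqrt(724803.1024) = 851.3537

851.3537 units


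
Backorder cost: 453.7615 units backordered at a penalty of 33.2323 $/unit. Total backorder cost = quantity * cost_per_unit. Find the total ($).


Total = 453.7615 * 33.2323 = 15079.5383

15079.5383 $


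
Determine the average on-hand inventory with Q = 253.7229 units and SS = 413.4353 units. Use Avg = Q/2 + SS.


Q/2 = 126.8615
Avg = 126.8615 + 413.4353 = 540.2967

540.2967 units


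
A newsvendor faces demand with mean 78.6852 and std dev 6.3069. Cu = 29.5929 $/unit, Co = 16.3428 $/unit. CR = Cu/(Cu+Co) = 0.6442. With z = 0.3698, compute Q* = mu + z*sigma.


CR = Cu/(Cu+Co) = 29.5929/(29.5929+16.3428) = 0.6442
z = 0.3698
Q* = 78.6852 + 0.3698 * 6.3069 = 81.0175

81.0175 units


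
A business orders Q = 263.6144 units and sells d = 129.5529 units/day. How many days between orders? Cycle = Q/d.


Cycle = 263.6144 / 129.5529 = 2.0348

2.0348 days


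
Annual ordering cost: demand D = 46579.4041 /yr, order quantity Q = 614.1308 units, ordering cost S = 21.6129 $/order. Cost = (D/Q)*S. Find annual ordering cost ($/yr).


Number of orders = D/Q = 75.8461
Cost = 75.8461 * 21.6129 = 1639.2534

1639.2534 $/yr
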